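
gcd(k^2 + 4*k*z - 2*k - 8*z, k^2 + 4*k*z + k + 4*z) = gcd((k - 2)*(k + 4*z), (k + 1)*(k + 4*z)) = k + 4*z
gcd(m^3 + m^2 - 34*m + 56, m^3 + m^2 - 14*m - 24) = m - 4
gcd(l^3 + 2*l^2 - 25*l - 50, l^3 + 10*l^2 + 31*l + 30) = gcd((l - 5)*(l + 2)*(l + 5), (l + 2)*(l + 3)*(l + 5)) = l^2 + 7*l + 10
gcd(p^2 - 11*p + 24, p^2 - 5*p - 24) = p - 8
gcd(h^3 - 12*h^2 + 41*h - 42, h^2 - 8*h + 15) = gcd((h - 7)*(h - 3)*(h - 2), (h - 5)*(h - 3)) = h - 3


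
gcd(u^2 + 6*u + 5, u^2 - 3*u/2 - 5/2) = u + 1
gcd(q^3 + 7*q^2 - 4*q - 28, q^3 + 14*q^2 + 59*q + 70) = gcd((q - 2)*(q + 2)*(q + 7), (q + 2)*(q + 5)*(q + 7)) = q^2 + 9*q + 14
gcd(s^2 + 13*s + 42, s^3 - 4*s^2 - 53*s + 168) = s + 7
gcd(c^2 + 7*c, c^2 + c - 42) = c + 7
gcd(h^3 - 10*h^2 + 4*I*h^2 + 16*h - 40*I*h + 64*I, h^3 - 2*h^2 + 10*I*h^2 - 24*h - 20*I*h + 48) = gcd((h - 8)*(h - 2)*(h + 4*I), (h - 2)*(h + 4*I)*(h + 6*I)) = h^2 + h*(-2 + 4*I) - 8*I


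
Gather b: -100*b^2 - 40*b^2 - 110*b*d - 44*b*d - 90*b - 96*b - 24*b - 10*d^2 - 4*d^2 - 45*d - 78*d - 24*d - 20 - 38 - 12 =-140*b^2 + b*(-154*d - 210) - 14*d^2 - 147*d - 70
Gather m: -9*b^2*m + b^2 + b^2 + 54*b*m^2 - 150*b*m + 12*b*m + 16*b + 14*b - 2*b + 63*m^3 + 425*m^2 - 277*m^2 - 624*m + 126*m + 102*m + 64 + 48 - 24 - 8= 2*b^2 + 28*b + 63*m^3 + m^2*(54*b + 148) + m*(-9*b^2 - 138*b - 396) + 80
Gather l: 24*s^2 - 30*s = 24*s^2 - 30*s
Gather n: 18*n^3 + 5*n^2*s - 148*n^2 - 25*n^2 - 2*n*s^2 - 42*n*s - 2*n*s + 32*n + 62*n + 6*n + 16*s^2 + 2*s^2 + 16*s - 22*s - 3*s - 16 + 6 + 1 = 18*n^3 + n^2*(5*s - 173) + n*(-2*s^2 - 44*s + 100) + 18*s^2 - 9*s - 9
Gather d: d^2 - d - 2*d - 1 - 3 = d^2 - 3*d - 4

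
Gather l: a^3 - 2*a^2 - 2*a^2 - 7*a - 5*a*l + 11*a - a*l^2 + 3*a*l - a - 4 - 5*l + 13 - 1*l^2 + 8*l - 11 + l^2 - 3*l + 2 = a^3 - 4*a^2 - a*l^2 - 2*a*l + 3*a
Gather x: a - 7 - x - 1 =a - x - 8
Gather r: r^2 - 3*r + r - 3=r^2 - 2*r - 3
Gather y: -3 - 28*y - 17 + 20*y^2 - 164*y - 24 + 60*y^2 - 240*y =80*y^2 - 432*y - 44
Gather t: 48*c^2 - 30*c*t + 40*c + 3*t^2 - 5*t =48*c^2 + 40*c + 3*t^2 + t*(-30*c - 5)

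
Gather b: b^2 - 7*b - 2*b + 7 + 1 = b^2 - 9*b + 8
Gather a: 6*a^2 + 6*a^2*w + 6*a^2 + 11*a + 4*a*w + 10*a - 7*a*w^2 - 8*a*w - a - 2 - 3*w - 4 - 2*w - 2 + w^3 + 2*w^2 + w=a^2*(6*w + 12) + a*(-7*w^2 - 4*w + 20) + w^3 + 2*w^2 - 4*w - 8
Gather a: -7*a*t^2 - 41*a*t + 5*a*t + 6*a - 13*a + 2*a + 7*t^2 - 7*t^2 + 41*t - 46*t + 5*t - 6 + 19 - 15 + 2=a*(-7*t^2 - 36*t - 5)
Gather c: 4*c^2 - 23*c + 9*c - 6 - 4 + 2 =4*c^2 - 14*c - 8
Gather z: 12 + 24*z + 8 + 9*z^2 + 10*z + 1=9*z^2 + 34*z + 21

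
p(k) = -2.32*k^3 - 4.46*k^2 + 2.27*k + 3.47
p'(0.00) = 2.27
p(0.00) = 3.47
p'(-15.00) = -1429.93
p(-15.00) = 6795.92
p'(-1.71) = -2.83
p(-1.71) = -1.85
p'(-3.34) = -45.58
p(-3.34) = 32.58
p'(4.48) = -177.38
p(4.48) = -284.48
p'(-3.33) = -45.21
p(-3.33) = 32.12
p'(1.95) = -41.59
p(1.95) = -26.27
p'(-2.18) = -11.36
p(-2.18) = 1.36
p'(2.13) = -48.31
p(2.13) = -34.35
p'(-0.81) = 4.93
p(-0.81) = -0.06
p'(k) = -6.96*k^2 - 8.92*k + 2.27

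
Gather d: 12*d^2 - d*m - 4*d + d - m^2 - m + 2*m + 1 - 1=12*d^2 + d*(-m - 3) - m^2 + m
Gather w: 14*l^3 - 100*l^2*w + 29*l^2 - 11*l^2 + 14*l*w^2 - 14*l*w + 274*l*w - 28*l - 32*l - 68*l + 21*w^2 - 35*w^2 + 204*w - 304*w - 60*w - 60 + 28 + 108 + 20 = 14*l^3 + 18*l^2 - 128*l + w^2*(14*l - 14) + w*(-100*l^2 + 260*l - 160) + 96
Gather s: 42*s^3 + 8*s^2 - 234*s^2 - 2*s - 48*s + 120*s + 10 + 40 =42*s^3 - 226*s^2 + 70*s + 50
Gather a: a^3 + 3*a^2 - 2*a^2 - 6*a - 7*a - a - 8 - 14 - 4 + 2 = a^3 + a^2 - 14*a - 24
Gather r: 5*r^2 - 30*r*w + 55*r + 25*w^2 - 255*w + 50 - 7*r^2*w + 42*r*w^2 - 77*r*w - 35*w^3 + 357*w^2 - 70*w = r^2*(5 - 7*w) + r*(42*w^2 - 107*w + 55) - 35*w^3 + 382*w^2 - 325*w + 50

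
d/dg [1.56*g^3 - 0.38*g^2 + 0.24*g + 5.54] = 4.68*g^2 - 0.76*g + 0.24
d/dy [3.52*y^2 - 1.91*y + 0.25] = 7.04*y - 1.91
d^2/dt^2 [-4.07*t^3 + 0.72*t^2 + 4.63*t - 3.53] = 1.44 - 24.42*t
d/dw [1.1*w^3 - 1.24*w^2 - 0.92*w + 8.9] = 3.3*w^2 - 2.48*w - 0.92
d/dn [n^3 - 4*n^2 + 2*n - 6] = 3*n^2 - 8*n + 2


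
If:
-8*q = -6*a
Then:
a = 4*q/3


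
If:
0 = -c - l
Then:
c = -l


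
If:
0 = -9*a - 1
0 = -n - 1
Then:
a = -1/9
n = -1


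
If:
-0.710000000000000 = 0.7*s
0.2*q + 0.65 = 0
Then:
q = -3.25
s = -1.01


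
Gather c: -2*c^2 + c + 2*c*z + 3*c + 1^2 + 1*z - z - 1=-2*c^2 + c*(2*z + 4)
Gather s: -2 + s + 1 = s - 1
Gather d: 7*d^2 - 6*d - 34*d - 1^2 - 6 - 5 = 7*d^2 - 40*d - 12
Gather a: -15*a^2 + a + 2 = -15*a^2 + a + 2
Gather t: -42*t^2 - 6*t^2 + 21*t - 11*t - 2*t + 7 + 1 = -48*t^2 + 8*t + 8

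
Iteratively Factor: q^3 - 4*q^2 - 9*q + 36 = (q + 3)*(q^2 - 7*q + 12) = (q - 4)*(q + 3)*(q - 3)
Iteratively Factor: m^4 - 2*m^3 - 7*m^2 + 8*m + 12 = (m + 2)*(m^3 - 4*m^2 + m + 6) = (m + 1)*(m + 2)*(m^2 - 5*m + 6) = (m - 3)*(m + 1)*(m + 2)*(m - 2)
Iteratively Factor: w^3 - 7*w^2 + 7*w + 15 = (w - 3)*(w^2 - 4*w - 5) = (w - 3)*(w + 1)*(w - 5)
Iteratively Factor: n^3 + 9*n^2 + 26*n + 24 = (n + 2)*(n^2 + 7*n + 12) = (n + 2)*(n + 4)*(n + 3)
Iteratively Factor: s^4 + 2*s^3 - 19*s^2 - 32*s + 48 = (s - 4)*(s^3 + 6*s^2 + 5*s - 12) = (s - 4)*(s + 3)*(s^2 + 3*s - 4) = (s - 4)*(s - 1)*(s + 3)*(s + 4)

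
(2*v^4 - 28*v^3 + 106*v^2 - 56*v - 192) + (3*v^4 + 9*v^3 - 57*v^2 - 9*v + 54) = 5*v^4 - 19*v^3 + 49*v^2 - 65*v - 138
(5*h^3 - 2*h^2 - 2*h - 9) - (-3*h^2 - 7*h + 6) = 5*h^3 + h^2 + 5*h - 15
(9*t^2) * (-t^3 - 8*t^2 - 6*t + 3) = -9*t^5 - 72*t^4 - 54*t^3 + 27*t^2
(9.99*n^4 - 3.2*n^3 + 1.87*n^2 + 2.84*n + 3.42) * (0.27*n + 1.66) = 2.6973*n^5 + 15.7194*n^4 - 4.8071*n^3 + 3.871*n^2 + 5.6378*n + 5.6772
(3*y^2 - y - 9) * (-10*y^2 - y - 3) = -30*y^4 + 7*y^3 + 82*y^2 + 12*y + 27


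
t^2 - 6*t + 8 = (t - 4)*(t - 2)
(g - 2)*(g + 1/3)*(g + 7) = g^3 + 16*g^2/3 - 37*g/3 - 14/3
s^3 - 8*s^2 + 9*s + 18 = (s - 6)*(s - 3)*(s + 1)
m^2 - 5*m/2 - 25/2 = (m - 5)*(m + 5/2)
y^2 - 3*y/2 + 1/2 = (y - 1)*(y - 1/2)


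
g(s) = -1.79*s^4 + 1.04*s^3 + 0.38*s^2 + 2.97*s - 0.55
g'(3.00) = -159.99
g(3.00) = -105.13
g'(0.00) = 2.97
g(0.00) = -0.55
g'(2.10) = -47.98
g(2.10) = -17.82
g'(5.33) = -988.51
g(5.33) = -1261.10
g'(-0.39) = 3.57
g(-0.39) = -1.75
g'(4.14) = -448.47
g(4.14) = -433.79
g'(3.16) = -189.40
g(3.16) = -133.04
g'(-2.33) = 108.71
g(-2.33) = -71.32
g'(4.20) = -469.27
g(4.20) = -461.31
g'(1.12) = -2.32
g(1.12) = 1.90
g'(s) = -7.16*s^3 + 3.12*s^2 + 0.76*s + 2.97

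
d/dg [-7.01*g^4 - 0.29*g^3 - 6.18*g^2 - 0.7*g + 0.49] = -28.04*g^3 - 0.87*g^2 - 12.36*g - 0.7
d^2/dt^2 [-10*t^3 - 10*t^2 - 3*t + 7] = -60*t - 20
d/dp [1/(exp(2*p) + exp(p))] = (-2*exp(p) - 1)*exp(-p)/(exp(p) + 1)^2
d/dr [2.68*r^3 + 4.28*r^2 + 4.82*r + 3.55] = 8.04*r^2 + 8.56*r + 4.82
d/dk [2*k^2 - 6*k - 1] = 4*k - 6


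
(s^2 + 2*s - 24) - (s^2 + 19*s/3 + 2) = -13*s/3 - 26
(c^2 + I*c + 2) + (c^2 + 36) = 2*c^2 + I*c + 38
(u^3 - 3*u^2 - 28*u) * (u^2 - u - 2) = u^5 - 4*u^4 - 27*u^3 + 34*u^2 + 56*u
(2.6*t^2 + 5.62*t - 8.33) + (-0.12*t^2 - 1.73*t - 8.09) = 2.48*t^2 + 3.89*t - 16.42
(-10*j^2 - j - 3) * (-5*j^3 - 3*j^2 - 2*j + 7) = 50*j^5 + 35*j^4 + 38*j^3 - 59*j^2 - j - 21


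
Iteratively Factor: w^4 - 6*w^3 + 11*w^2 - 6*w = (w - 1)*(w^3 - 5*w^2 + 6*w) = (w - 2)*(w - 1)*(w^2 - 3*w) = (w - 3)*(w - 2)*(w - 1)*(w)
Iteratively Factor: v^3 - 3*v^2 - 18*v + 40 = (v - 2)*(v^2 - v - 20) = (v - 2)*(v + 4)*(v - 5)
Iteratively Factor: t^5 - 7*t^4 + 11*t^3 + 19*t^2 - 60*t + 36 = (t - 3)*(t^4 - 4*t^3 - t^2 + 16*t - 12) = (t - 3)^2*(t^3 - t^2 - 4*t + 4) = (t - 3)^2*(t - 1)*(t^2 - 4) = (t - 3)^2*(t - 2)*(t - 1)*(t + 2)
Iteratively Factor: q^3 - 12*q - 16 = (q + 2)*(q^2 - 2*q - 8) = (q - 4)*(q + 2)*(q + 2)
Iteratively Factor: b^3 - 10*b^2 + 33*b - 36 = (b - 4)*(b^2 - 6*b + 9) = (b - 4)*(b - 3)*(b - 3)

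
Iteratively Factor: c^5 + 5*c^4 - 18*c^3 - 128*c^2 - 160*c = (c - 5)*(c^4 + 10*c^3 + 32*c^2 + 32*c) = c*(c - 5)*(c^3 + 10*c^2 + 32*c + 32) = c*(c - 5)*(c + 2)*(c^2 + 8*c + 16) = c*(c - 5)*(c + 2)*(c + 4)*(c + 4)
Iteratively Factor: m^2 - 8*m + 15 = (m - 3)*(m - 5)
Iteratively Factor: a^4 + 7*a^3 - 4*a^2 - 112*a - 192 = (a + 3)*(a^3 + 4*a^2 - 16*a - 64) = (a + 3)*(a + 4)*(a^2 - 16) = (a + 3)*(a + 4)^2*(a - 4)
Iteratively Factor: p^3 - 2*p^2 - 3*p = (p - 3)*(p^2 + p) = (p - 3)*(p + 1)*(p)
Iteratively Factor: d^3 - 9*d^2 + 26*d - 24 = (d - 4)*(d^2 - 5*d + 6) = (d - 4)*(d - 2)*(d - 3)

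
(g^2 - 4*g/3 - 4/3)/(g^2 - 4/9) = 3*(g - 2)/(3*g - 2)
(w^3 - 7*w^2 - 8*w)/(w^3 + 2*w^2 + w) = (w - 8)/(w + 1)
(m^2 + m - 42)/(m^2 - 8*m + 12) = (m + 7)/(m - 2)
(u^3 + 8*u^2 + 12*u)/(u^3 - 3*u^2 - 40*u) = (u^2 + 8*u + 12)/(u^2 - 3*u - 40)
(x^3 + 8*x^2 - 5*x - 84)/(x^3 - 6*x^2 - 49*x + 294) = (x^2 + x - 12)/(x^2 - 13*x + 42)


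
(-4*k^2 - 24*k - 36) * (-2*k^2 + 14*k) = 8*k^4 - 8*k^3 - 264*k^2 - 504*k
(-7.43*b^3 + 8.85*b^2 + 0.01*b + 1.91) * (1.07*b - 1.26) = -7.9501*b^4 + 18.8313*b^3 - 11.1403*b^2 + 2.0311*b - 2.4066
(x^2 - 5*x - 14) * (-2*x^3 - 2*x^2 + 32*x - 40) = -2*x^5 + 8*x^4 + 70*x^3 - 172*x^2 - 248*x + 560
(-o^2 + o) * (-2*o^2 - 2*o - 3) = 2*o^4 + o^2 - 3*o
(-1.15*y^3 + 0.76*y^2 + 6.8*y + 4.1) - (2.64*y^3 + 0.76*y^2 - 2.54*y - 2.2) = -3.79*y^3 + 9.34*y + 6.3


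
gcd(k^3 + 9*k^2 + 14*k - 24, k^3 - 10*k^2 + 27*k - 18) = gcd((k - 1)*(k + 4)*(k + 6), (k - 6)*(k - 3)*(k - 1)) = k - 1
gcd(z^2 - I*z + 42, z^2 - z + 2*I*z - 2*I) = 1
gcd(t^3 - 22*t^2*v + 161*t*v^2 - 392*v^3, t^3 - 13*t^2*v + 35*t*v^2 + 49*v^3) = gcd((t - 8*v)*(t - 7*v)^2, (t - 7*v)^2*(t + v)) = t^2 - 14*t*v + 49*v^2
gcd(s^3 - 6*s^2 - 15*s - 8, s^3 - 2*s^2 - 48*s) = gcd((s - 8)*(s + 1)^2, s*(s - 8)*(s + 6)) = s - 8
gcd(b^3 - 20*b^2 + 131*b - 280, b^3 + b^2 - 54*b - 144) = b - 8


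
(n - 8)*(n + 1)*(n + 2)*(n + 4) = n^4 - n^3 - 42*n^2 - 104*n - 64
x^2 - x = x*(x - 1)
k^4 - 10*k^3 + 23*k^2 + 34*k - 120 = (k - 5)*(k - 4)*(k - 3)*(k + 2)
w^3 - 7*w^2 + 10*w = w*(w - 5)*(w - 2)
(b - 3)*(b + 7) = b^2 + 4*b - 21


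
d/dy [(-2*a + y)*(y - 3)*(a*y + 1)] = -a*(2*a - y)*(y - 3) - (2*a - y)*(a*y + 1) + (y - 3)*(a*y + 1)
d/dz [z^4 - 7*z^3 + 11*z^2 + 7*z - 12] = 4*z^3 - 21*z^2 + 22*z + 7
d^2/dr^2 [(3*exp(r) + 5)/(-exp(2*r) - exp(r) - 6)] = (-3*exp(4*r) - 17*exp(3*r) + 93*exp(2*r) + 133*exp(r) - 78)*exp(r)/(exp(6*r) + 3*exp(5*r) + 21*exp(4*r) + 37*exp(3*r) + 126*exp(2*r) + 108*exp(r) + 216)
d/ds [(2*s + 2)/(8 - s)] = 18/(s - 8)^2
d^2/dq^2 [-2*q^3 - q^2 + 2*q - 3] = -12*q - 2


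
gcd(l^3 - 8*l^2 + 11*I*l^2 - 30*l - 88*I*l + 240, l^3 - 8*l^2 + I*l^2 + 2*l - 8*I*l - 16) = l - 8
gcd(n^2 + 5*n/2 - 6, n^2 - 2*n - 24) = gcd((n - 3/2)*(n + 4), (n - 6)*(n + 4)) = n + 4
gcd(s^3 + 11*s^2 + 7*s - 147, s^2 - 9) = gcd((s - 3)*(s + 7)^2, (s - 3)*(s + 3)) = s - 3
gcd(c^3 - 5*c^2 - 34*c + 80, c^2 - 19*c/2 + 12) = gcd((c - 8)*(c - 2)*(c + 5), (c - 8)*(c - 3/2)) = c - 8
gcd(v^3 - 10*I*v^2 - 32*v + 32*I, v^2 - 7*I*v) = 1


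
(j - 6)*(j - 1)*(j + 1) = j^3 - 6*j^2 - j + 6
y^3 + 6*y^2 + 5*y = y*(y + 1)*(y + 5)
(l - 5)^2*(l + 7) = l^3 - 3*l^2 - 45*l + 175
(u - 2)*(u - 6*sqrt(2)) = u^2 - 6*sqrt(2)*u - 2*u + 12*sqrt(2)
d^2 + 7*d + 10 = (d + 2)*(d + 5)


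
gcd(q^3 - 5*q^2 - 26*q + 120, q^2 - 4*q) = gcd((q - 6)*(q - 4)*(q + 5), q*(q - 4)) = q - 4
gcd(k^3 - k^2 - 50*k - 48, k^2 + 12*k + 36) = k + 6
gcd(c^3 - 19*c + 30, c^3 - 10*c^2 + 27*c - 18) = c - 3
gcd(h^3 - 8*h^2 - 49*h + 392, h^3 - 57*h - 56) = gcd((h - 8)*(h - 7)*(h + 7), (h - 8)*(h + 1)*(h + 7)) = h^2 - h - 56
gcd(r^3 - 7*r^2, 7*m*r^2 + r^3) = r^2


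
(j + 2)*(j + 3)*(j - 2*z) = j^3 - 2*j^2*z + 5*j^2 - 10*j*z + 6*j - 12*z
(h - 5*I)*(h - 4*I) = h^2 - 9*I*h - 20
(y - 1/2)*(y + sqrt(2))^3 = y^4 - y^3/2 + 3*sqrt(2)*y^3 - 3*sqrt(2)*y^2/2 + 6*y^2 - 3*y + 2*sqrt(2)*y - sqrt(2)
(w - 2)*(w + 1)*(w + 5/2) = w^3 + 3*w^2/2 - 9*w/2 - 5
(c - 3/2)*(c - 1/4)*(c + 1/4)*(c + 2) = c^4 + c^3/2 - 49*c^2/16 - c/32 + 3/16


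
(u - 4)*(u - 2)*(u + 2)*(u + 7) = u^4 + 3*u^3 - 32*u^2 - 12*u + 112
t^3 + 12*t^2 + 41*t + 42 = (t + 2)*(t + 3)*(t + 7)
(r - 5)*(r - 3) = r^2 - 8*r + 15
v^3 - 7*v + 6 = (v - 2)*(v - 1)*(v + 3)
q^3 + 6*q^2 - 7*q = q*(q - 1)*(q + 7)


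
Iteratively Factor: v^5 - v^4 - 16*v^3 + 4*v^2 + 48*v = (v + 2)*(v^4 - 3*v^3 - 10*v^2 + 24*v) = (v - 2)*(v + 2)*(v^3 - v^2 - 12*v) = v*(v - 2)*(v + 2)*(v^2 - v - 12) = v*(v - 4)*(v - 2)*(v + 2)*(v + 3)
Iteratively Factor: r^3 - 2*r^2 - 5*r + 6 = (r + 2)*(r^2 - 4*r + 3) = (r - 3)*(r + 2)*(r - 1)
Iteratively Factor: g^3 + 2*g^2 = (g + 2)*(g^2) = g*(g + 2)*(g)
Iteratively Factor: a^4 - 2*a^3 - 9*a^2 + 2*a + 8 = (a + 2)*(a^3 - 4*a^2 - a + 4) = (a - 1)*(a + 2)*(a^2 - 3*a - 4) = (a - 4)*(a - 1)*(a + 2)*(a + 1)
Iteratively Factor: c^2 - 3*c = (c)*(c - 3)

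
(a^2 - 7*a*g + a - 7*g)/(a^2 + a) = (a - 7*g)/a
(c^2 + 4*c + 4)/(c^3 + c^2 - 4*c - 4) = (c + 2)/(c^2 - c - 2)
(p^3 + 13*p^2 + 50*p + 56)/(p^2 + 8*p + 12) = (p^2 + 11*p + 28)/(p + 6)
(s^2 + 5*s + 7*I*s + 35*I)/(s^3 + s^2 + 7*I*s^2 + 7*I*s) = (s + 5)/(s*(s + 1))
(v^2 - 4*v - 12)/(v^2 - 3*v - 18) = (v + 2)/(v + 3)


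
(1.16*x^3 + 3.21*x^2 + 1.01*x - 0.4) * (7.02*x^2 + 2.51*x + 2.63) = 8.1432*x^5 + 25.4458*x^4 + 18.1981*x^3 + 8.1694*x^2 + 1.6523*x - 1.052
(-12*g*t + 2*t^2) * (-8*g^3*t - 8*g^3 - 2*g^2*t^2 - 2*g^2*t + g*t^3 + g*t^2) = 96*g^4*t^2 + 96*g^4*t + 8*g^3*t^3 + 8*g^3*t^2 - 16*g^2*t^4 - 16*g^2*t^3 + 2*g*t^5 + 2*g*t^4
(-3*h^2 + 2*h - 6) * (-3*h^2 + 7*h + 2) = 9*h^4 - 27*h^3 + 26*h^2 - 38*h - 12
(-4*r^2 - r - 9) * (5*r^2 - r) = -20*r^4 - r^3 - 44*r^2 + 9*r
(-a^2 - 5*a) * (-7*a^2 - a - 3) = 7*a^4 + 36*a^3 + 8*a^2 + 15*a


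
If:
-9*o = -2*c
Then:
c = 9*o/2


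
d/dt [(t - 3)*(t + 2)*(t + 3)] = 3*t^2 + 4*t - 9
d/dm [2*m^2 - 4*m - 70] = 4*m - 4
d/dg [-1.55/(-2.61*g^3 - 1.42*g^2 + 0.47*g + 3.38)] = (-12.1365*g^2 - 4.402*g + 0.7285)/(2.61*g^3 + 1.42*g^2 - 0.47*g - 3.38)^2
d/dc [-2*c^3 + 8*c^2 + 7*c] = -6*c^2 + 16*c + 7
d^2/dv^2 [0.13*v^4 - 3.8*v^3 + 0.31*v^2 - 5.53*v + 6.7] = 1.56*v^2 - 22.8*v + 0.62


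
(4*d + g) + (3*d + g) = 7*d + 2*g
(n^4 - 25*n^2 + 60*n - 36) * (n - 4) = n^5 - 4*n^4 - 25*n^3 + 160*n^2 - 276*n + 144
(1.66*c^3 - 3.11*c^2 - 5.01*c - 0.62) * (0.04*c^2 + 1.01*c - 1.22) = 0.0664*c^5 + 1.5522*c^4 - 5.3667*c^3 - 1.2907*c^2 + 5.486*c + 0.7564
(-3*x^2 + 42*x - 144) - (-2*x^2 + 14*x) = -x^2 + 28*x - 144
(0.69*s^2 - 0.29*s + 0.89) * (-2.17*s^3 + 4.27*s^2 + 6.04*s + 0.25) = -1.4973*s^5 + 3.5756*s^4 + 0.997999999999999*s^3 + 2.2212*s^2 + 5.3031*s + 0.2225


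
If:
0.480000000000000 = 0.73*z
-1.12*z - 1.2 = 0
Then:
No Solution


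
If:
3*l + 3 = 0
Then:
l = -1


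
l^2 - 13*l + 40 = (l - 8)*(l - 5)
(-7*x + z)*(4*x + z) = -28*x^2 - 3*x*z + z^2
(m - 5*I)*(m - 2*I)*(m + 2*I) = m^3 - 5*I*m^2 + 4*m - 20*I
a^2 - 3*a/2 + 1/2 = (a - 1)*(a - 1/2)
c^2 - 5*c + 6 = (c - 3)*(c - 2)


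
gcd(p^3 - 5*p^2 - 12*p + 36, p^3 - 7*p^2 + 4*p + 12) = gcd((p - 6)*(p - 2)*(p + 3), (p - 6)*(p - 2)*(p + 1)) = p^2 - 8*p + 12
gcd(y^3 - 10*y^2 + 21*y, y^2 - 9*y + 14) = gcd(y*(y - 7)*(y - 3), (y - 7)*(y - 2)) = y - 7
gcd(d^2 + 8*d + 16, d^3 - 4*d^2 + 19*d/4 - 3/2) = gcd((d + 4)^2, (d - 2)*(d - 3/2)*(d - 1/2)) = 1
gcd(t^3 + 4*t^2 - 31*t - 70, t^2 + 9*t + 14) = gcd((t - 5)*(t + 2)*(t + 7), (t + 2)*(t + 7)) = t^2 + 9*t + 14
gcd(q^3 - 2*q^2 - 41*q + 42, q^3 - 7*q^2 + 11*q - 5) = q - 1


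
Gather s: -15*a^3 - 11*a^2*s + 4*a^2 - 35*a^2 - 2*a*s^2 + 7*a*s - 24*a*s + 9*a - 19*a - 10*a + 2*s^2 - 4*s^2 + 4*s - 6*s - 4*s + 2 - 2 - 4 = -15*a^3 - 31*a^2 - 20*a + s^2*(-2*a - 2) + s*(-11*a^2 - 17*a - 6) - 4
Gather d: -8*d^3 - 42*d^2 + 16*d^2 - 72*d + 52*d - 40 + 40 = -8*d^3 - 26*d^2 - 20*d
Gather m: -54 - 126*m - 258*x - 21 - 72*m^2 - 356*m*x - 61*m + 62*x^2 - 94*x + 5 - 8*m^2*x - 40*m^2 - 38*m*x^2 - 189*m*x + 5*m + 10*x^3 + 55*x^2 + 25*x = m^2*(-8*x - 112) + m*(-38*x^2 - 545*x - 182) + 10*x^3 + 117*x^2 - 327*x - 70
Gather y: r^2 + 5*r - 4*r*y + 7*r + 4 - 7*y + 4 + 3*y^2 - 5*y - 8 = r^2 + 12*r + 3*y^2 + y*(-4*r - 12)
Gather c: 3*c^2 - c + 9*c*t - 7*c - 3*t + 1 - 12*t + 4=3*c^2 + c*(9*t - 8) - 15*t + 5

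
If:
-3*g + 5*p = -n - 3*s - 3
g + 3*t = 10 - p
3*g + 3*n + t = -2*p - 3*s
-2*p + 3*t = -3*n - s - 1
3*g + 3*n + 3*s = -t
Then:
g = 43/34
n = -15/4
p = 0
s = 103/68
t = 99/34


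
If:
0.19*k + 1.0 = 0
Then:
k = -5.26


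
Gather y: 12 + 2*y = 2*y + 12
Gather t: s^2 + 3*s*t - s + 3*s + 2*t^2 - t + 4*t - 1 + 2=s^2 + 2*s + 2*t^2 + t*(3*s + 3) + 1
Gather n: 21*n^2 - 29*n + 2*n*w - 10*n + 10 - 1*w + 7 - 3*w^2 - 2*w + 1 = 21*n^2 + n*(2*w - 39) - 3*w^2 - 3*w + 18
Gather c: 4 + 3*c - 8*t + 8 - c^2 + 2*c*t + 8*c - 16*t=-c^2 + c*(2*t + 11) - 24*t + 12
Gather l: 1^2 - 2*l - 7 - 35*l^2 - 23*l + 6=-35*l^2 - 25*l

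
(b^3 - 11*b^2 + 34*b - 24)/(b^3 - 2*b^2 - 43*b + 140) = (b^2 - 7*b + 6)/(b^2 + 2*b - 35)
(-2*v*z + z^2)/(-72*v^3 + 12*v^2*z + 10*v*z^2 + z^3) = z/(36*v^2 + 12*v*z + z^2)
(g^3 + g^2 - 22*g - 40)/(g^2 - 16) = (g^2 - 3*g - 10)/(g - 4)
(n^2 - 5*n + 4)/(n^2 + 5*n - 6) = (n - 4)/(n + 6)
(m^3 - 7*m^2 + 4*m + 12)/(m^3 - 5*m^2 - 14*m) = (-m^3 + 7*m^2 - 4*m - 12)/(m*(-m^2 + 5*m + 14))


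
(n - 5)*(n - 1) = n^2 - 6*n + 5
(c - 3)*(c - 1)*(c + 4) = c^3 - 13*c + 12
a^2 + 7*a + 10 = (a + 2)*(a + 5)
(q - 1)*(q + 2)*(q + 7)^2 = q^4 + 15*q^3 + 61*q^2 + 21*q - 98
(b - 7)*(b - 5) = b^2 - 12*b + 35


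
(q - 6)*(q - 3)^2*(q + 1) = q^4 - 11*q^3 + 33*q^2 - 9*q - 54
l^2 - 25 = (l - 5)*(l + 5)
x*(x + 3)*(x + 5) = x^3 + 8*x^2 + 15*x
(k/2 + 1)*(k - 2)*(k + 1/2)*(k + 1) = k^4/2 + 3*k^3/4 - 7*k^2/4 - 3*k - 1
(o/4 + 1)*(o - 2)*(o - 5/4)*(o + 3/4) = o^4/4 + 3*o^3/8 - 159*o^2/64 + 17*o/32 + 15/8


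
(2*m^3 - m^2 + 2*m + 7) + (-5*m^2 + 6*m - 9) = 2*m^3 - 6*m^2 + 8*m - 2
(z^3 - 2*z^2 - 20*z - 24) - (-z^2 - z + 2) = z^3 - z^2 - 19*z - 26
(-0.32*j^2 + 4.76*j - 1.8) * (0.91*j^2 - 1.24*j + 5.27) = -0.2912*j^4 + 4.7284*j^3 - 9.2268*j^2 + 27.3172*j - 9.486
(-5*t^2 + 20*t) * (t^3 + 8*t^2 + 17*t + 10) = -5*t^5 - 20*t^4 + 75*t^3 + 290*t^2 + 200*t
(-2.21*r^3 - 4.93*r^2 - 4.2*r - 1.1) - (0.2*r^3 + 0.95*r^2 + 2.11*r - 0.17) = -2.41*r^3 - 5.88*r^2 - 6.31*r - 0.93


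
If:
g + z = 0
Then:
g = -z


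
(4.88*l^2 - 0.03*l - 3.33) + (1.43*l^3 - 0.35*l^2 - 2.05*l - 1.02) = 1.43*l^3 + 4.53*l^2 - 2.08*l - 4.35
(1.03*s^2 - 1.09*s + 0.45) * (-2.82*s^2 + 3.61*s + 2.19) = -2.9046*s^4 + 6.7921*s^3 - 2.9482*s^2 - 0.7626*s + 0.9855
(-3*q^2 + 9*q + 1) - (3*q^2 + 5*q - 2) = -6*q^2 + 4*q + 3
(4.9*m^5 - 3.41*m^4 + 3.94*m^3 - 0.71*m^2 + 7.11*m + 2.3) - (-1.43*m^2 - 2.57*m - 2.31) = 4.9*m^5 - 3.41*m^4 + 3.94*m^3 + 0.72*m^2 + 9.68*m + 4.61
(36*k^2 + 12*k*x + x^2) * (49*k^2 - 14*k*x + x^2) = 1764*k^4 + 84*k^3*x - 83*k^2*x^2 - 2*k*x^3 + x^4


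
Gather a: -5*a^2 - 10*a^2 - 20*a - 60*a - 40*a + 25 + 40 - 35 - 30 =-15*a^2 - 120*a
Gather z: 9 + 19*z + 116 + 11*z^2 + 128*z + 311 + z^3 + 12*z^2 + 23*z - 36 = z^3 + 23*z^2 + 170*z + 400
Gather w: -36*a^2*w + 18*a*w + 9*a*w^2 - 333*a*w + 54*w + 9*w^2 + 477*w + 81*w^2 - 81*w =w^2*(9*a + 90) + w*(-36*a^2 - 315*a + 450)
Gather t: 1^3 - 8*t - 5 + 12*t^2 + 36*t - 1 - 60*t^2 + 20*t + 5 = -48*t^2 + 48*t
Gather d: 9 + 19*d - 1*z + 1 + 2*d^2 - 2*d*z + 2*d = 2*d^2 + d*(21 - 2*z) - z + 10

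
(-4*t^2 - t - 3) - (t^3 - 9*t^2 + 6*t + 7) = -t^3 + 5*t^2 - 7*t - 10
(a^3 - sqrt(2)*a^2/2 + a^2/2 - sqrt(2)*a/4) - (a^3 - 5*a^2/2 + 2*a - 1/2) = -sqrt(2)*a^2/2 + 3*a^2 - 2*a - sqrt(2)*a/4 + 1/2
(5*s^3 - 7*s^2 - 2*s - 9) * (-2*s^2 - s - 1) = -10*s^5 + 9*s^4 + 6*s^3 + 27*s^2 + 11*s + 9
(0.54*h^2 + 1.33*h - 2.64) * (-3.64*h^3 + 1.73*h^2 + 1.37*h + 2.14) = -1.9656*h^5 - 3.907*h^4 + 12.6503*h^3 - 1.5895*h^2 - 0.7706*h - 5.6496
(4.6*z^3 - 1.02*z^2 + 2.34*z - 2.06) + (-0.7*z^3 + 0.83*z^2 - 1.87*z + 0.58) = 3.9*z^3 - 0.19*z^2 + 0.47*z - 1.48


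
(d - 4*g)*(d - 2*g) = d^2 - 6*d*g + 8*g^2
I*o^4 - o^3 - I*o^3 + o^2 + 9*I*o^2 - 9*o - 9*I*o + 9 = (o - 3*I)*(o + I)*(o + 3*I)*(I*o - I)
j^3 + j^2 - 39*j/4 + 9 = (j - 3/2)^2*(j + 4)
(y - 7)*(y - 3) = y^2 - 10*y + 21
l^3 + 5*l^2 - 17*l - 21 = (l - 3)*(l + 1)*(l + 7)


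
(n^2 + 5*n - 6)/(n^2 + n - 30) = (n - 1)/(n - 5)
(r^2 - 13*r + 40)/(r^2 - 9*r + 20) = (r - 8)/(r - 4)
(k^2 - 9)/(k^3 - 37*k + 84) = (k + 3)/(k^2 + 3*k - 28)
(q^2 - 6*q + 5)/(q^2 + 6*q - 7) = (q - 5)/(q + 7)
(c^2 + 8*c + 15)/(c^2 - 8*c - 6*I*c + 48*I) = (c^2 + 8*c + 15)/(c^2 - 8*c - 6*I*c + 48*I)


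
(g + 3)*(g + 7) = g^2 + 10*g + 21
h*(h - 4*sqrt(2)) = h^2 - 4*sqrt(2)*h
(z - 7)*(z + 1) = z^2 - 6*z - 7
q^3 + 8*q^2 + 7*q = q*(q + 1)*(q + 7)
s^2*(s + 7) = s^3 + 7*s^2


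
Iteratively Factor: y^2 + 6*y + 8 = (y + 4)*(y + 2)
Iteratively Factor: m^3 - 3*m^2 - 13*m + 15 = (m - 1)*(m^2 - 2*m - 15) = (m - 1)*(m + 3)*(m - 5)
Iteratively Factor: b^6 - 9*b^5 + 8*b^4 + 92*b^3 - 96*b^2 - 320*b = (b + 2)*(b^5 - 11*b^4 + 30*b^3 + 32*b^2 - 160*b) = b*(b + 2)*(b^4 - 11*b^3 + 30*b^2 + 32*b - 160) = b*(b - 5)*(b + 2)*(b^3 - 6*b^2 + 32) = b*(b - 5)*(b + 2)^2*(b^2 - 8*b + 16) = b*(b - 5)*(b - 4)*(b + 2)^2*(b - 4)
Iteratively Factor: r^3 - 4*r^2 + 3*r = (r - 3)*(r^2 - r) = r*(r - 3)*(r - 1)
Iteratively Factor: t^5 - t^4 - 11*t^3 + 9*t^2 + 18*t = (t - 3)*(t^4 + 2*t^3 - 5*t^2 - 6*t) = (t - 3)*(t - 2)*(t^3 + 4*t^2 + 3*t) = (t - 3)*(t - 2)*(t + 3)*(t^2 + t) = t*(t - 3)*(t - 2)*(t + 3)*(t + 1)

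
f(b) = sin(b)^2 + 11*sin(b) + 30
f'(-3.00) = -10.61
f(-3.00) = 28.47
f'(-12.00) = 10.19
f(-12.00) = 36.19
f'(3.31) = -10.51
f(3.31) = 28.18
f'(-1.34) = 2.07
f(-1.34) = 20.24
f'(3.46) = -9.85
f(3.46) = 26.65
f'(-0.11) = 10.72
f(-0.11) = 28.80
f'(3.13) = -11.02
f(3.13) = 30.13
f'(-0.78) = 6.82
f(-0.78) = 22.76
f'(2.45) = -9.45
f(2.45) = 37.42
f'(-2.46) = -7.56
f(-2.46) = 23.47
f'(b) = 2*sin(b)*cos(b) + 11*cos(b)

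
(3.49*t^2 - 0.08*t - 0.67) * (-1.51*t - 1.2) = -5.2699*t^3 - 4.0672*t^2 + 1.1077*t + 0.804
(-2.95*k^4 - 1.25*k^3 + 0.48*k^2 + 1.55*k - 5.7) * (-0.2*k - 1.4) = 0.59*k^5 + 4.38*k^4 + 1.654*k^3 - 0.982*k^2 - 1.03*k + 7.98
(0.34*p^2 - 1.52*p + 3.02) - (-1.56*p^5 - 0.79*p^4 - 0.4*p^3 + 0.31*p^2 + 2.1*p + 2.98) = 1.56*p^5 + 0.79*p^4 + 0.4*p^3 + 0.03*p^2 - 3.62*p + 0.04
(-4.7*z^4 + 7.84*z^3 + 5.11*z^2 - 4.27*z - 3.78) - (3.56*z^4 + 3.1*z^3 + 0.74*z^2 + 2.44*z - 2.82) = -8.26*z^4 + 4.74*z^3 + 4.37*z^2 - 6.71*z - 0.96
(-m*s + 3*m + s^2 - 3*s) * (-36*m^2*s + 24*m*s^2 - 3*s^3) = 36*m^3*s^2 - 108*m^3*s - 60*m^2*s^3 + 180*m^2*s^2 + 27*m*s^4 - 81*m*s^3 - 3*s^5 + 9*s^4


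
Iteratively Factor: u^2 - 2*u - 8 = (u - 4)*(u + 2)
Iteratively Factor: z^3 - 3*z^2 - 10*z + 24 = (z + 3)*(z^2 - 6*z + 8) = (z - 2)*(z + 3)*(z - 4)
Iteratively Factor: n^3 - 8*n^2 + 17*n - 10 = (n - 5)*(n^2 - 3*n + 2) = (n - 5)*(n - 1)*(n - 2)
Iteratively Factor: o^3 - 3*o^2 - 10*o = (o - 5)*(o^2 + 2*o) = o*(o - 5)*(o + 2)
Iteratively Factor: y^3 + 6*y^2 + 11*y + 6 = (y + 1)*(y^2 + 5*y + 6) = (y + 1)*(y + 3)*(y + 2)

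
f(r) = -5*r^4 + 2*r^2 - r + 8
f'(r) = -20*r^3 + 4*r - 1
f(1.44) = -10.79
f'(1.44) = -54.96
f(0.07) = 7.94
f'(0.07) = -0.73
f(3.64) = -846.90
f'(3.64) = -951.01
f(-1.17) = 2.54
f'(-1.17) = 26.35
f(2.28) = -119.00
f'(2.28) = -228.93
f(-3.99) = -1223.42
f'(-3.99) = 1253.46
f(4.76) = -2518.28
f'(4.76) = -2138.96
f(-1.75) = -31.02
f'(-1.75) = 99.19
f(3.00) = -382.00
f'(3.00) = -529.00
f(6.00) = -6406.00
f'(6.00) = -4297.00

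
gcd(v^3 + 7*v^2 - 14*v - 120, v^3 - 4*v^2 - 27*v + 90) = v + 5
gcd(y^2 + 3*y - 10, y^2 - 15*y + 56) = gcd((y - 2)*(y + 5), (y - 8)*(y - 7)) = 1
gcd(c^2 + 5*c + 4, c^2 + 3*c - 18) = 1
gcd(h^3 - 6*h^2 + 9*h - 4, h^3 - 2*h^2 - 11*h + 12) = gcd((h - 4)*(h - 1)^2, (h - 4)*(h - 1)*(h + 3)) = h^2 - 5*h + 4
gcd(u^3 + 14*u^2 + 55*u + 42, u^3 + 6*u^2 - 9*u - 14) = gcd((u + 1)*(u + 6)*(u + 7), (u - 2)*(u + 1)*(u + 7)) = u^2 + 8*u + 7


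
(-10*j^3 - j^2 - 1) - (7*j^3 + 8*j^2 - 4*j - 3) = -17*j^3 - 9*j^2 + 4*j + 2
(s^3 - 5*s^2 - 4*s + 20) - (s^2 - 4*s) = s^3 - 6*s^2 + 20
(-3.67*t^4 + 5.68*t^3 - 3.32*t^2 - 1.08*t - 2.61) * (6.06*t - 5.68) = -22.2402*t^5 + 55.2664*t^4 - 52.3816*t^3 + 12.3128*t^2 - 9.6822*t + 14.8248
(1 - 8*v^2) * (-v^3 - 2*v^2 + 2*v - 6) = 8*v^5 + 16*v^4 - 17*v^3 + 46*v^2 + 2*v - 6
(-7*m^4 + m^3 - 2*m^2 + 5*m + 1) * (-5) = 35*m^4 - 5*m^3 + 10*m^2 - 25*m - 5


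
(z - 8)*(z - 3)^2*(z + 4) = z^4 - 10*z^3 + z^2 + 156*z - 288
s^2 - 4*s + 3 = (s - 3)*(s - 1)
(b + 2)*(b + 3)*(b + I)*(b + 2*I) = b^4 + 5*b^3 + 3*I*b^3 + 4*b^2 + 15*I*b^2 - 10*b + 18*I*b - 12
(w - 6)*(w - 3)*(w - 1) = w^3 - 10*w^2 + 27*w - 18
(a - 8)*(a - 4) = a^2 - 12*a + 32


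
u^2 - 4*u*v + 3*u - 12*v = (u + 3)*(u - 4*v)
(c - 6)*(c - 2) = c^2 - 8*c + 12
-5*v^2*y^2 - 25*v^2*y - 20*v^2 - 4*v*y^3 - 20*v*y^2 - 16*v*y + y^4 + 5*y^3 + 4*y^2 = (-5*v + y)*(v + y)*(y + 1)*(y + 4)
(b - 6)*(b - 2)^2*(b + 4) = b^4 - 6*b^3 - 12*b^2 + 88*b - 96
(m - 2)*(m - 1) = m^2 - 3*m + 2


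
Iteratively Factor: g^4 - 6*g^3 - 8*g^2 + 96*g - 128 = (g + 4)*(g^3 - 10*g^2 + 32*g - 32) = (g - 2)*(g + 4)*(g^2 - 8*g + 16) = (g - 4)*(g - 2)*(g + 4)*(g - 4)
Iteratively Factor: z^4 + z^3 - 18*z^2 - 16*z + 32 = (z - 1)*(z^3 + 2*z^2 - 16*z - 32) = (z - 1)*(z + 4)*(z^2 - 2*z - 8) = (z - 4)*(z - 1)*(z + 4)*(z + 2)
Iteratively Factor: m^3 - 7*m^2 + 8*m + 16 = (m + 1)*(m^2 - 8*m + 16) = (m - 4)*(m + 1)*(m - 4)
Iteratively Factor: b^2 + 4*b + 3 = (b + 1)*(b + 3)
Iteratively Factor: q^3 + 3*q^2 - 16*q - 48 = (q - 4)*(q^2 + 7*q + 12) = (q - 4)*(q + 4)*(q + 3)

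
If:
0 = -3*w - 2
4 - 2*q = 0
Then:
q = 2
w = -2/3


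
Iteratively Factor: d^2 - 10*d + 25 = (d - 5)*(d - 5)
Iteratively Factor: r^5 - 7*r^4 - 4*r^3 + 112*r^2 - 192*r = (r + 4)*(r^4 - 11*r^3 + 40*r^2 - 48*r) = (r - 3)*(r + 4)*(r^3 - 8*r^2 + 16*r) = r*(r - 3)*(r + 4)*(r^2 - 8*r + 16) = r*(r - 4)*(r - 3)*(r + 4)*(r - 4)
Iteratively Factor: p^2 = (p)*(p)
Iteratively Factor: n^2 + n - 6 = (n - 2)*(n + 3)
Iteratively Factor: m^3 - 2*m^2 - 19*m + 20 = (m - 5)*(m^2 + 3*m - 4) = (m - 5)*(m + 4)*(m - 1)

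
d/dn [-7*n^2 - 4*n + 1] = -14*n - 4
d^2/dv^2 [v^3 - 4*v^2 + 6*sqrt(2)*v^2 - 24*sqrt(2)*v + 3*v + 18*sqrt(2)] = 6*v - 8 + 12*sqrt(2)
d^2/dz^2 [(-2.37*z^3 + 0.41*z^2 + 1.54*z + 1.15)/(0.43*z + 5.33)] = (-0.876425999999999*z^3 - 32.590818*z^2 - 403.974558*z + 16.661516)/(0.079507*z^3 + 2.956551*z^2 + 36.647481*z + 151.419437)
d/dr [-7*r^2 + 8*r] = 8 - 14*r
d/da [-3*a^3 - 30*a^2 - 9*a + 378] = -9*a^2 - 60*a - 9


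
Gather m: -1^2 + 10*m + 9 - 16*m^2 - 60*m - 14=-16*m^2 - 50*m - 6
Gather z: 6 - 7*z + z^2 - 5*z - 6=z^2 - 12*z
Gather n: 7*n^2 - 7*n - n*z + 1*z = 7*n^2 + n*(-z - 7) + z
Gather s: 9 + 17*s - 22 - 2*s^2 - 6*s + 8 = -2*s^2 + 11*s - 5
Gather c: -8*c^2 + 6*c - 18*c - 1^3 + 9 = -8*c^2 - 12*c + 8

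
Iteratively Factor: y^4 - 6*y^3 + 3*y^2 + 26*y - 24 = (y - 4)*(y^3 - 2*y^2 - 5*y + 6) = (y - 4)*(y + 2)*(y^2 - 4*y + 3) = (y - 4)*(y - 3)*(y + 2)*(y - 1)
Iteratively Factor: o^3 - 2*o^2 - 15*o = (o)*(o^2 - 2*o - 15) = o*(o + 3)*(o - 5)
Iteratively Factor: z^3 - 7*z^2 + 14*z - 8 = (z - 1)*(z^2 - 6*z + 8) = (z - 4)*(z - 1)*(z - 2)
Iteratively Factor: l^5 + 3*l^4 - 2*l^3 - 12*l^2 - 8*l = (l + 2)*(l^4 + l^3 - 4*l^2 - 4*l) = (l - 2)*(l + 2)*(l^3 + 3*l^2 + 2*l) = (l - 2)*(l + 2)^2*(l^2 + l) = (l - 2)*(l + 1)*(l + 2)^2*(l)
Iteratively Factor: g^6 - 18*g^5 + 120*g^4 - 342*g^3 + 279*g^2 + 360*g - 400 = (g - 5)*(g^5 - 13*g^4 + 55*g^3 - 67*g^2 - 56*g + 80) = (g - 5)*(g - 4)*(g^4 - 9*g^3 + 19*g^2 + 9*g - 20) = (g - 5)*(g - 4)*(g + 1)*(g^3 - 10*g^2 + 29*g - 20) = (g - 5)*(g - 4)^2*(g + 1)*(g^2 - 6*g + 5) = (g - 5)^2*(g - 4)^2*(g + 1)*(g - 1)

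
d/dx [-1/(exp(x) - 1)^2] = 2*exp(x)/(exp(x) - 1)^3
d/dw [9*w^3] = 27*w^2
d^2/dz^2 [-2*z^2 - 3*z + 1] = -4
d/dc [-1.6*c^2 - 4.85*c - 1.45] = -3.2*c - 4.85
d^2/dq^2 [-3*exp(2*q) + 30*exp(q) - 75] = (30 - 12*exp(q))*exp(q)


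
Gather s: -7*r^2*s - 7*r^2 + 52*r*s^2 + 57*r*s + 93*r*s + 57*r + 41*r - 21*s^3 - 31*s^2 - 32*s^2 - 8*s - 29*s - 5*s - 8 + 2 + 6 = -7*r^2 + 98*r - 21*s^3 + s^2*(52*r - 63) + s*(-7*r^2 + 150*r - 42)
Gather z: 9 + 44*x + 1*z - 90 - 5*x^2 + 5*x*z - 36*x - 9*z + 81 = -5*x^2 + 8*x + z*(5*x - 8)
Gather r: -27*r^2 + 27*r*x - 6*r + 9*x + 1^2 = -27*r^2 + r*(27*x - 6) + 9*x + 1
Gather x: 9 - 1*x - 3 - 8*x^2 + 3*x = -8*x^2 + 2*x + 6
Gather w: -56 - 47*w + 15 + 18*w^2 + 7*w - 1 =18*w^2 - 40*w - 42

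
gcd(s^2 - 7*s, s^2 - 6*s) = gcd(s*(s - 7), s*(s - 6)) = s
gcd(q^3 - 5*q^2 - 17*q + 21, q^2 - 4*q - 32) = 1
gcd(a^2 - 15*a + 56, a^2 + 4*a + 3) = 1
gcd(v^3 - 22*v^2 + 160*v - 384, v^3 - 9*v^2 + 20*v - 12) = v - 6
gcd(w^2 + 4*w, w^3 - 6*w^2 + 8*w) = w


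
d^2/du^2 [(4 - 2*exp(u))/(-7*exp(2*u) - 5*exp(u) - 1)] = 2*(49*exp(4*u) - 427*exp(3*u) - 252*exp(2*u) + exp(u) + 11)*exp(u)/(343*exp(6*u) + 735*exp(5*u) + 672*exp(4*u) + 335*exp(3*u) + 96*exp(2*u) + 15*exp(u) + 1)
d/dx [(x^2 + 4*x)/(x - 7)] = (x^2 - 14*x - 28)/(x^2 - 14*x + 49)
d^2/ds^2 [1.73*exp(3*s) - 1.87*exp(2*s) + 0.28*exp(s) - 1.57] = (15.57*exp(2*s) - 7.48*exp(s) + 0.28)*exp(s)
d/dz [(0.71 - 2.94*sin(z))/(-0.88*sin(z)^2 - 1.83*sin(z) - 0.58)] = (-2.5872*sin(z)^2 + 1.2496*sin(z) + 3.0045)*cos(z)/(0.7744*sin(z)^4 + 3.2208*sin(z)^3 + 4.3697*sin(z)^2 + 2.1228*sin(z) + 0.3364)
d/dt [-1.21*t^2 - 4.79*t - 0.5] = -2.42*t - 4.79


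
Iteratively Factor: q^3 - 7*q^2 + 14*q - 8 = (q - 4)*(q^2 - 3*q + 2) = (q - 4)*(q - 1)*(q - 2)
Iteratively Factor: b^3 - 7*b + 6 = (b + 3)*(b^2 - 3*b + 2) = (b - 2)*(b + 3)*(b - 1)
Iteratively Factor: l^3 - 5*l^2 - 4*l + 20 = (l - 5)*(l^2 - 4) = (l - 5)*(l + 2)*(l - 2)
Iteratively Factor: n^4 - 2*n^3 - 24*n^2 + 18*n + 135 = (n - 5)*(n^3 + 3*n^2 - 9*n - 27) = (n - 5)*(n + 3)*(n^2 - 9) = (n - 5)*(n + 3)^2*(n - 3)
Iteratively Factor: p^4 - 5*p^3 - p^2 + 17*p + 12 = (p - 4)*(p^3 - p^2 - 5*p - 3) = (p - 4)*(p - 3)*(p^2 + 2*p + 1) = (p - 4)*(p - 3)*(p + 1)*(p + 1)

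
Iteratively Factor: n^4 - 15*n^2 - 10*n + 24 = (n - 1)*(n^3 + n^2 - 14*n - 24) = (n - 1)*(n + 3)*(n^2 - 2*n - 8) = (n - 1)*(n + 2)*(n + 3)*(n - 4)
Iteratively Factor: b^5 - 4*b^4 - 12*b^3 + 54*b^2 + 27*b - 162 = (b + 2)*(b^4 - 6*b^3 + 54*b - 81) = (b - 3)*(b + 2)*(b^3 - 3*b^2 - 9*b + 27) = (b - 3)^2*(b + 2)*(b^2 - 9) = (b - 3)^2*(b + 2)*(b + 3)*(b - 3)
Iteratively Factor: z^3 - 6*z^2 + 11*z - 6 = (z - 1)*(z^2 - 5*z + 6) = (z - 3)*(z - 1)*(z - 2)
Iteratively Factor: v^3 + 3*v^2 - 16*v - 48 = (v - 4)*(v^2 + 7*v + 12) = (v - 4)*(v + 4)*(v + 3)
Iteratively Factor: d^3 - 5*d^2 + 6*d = (d - 3)*(d^2 - 2*d) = d*(d - 3)*(d - 2)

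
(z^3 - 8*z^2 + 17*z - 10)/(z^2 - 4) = (z^2 - 6*z + 5)/(z + 2)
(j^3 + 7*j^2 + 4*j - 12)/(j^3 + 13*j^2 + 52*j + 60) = (j - 1)/(j + 5)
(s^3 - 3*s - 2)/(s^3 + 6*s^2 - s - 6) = (s^2 - s - 2)/(s^2 + 5*s - 6)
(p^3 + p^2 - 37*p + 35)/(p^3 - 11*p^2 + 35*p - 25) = (p + 7)/(p - 5)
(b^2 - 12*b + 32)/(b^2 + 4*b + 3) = (b^2 - 12*b + 32)/(b^2 + 4*b + 3)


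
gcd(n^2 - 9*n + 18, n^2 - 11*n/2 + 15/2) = n - 3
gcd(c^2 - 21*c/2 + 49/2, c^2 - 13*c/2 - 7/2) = c - 7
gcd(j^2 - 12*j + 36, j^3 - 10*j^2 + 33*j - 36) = 1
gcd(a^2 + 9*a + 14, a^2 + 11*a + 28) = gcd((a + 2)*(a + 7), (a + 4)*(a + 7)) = a + 7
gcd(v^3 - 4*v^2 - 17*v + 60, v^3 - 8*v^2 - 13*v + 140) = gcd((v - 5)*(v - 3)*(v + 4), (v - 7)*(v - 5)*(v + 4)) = v^2 - v - 20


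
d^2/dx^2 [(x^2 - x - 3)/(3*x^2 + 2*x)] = 6*(-5*x^3 - 27*x^2 - 18*x - 4)/(x^3*(27*x^3 + 54*x^2 + 36*x + 8))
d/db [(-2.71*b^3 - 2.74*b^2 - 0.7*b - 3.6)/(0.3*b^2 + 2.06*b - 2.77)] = (-0.813*b^4 - 11.1652*b^3 + 17.0857*b^2 + 17.3396*b + 9.355)/(0.09*b^4 + 1.236*b^3 + 2.5816*b^2 - 11.4124*b + 7.6729)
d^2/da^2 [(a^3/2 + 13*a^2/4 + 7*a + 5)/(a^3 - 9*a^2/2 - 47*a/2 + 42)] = (88*a^6 + 900*a^5 + 618*a^4 - 12837*a^3 - 23208*a^2 + 121140*a + 261572)/(8*a^9 - 108*a^8 - 78*a^7 + 5355*a^6 - 7239*a^5 - 86607*a^4 + 151705*a^3 + 366156*a^2 - 994896*a + 592704)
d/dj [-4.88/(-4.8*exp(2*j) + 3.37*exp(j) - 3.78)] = (16.4456 - 46.848*exp(j))*exp(j)/(4.8*exp(2*j) - 3.37*exp(j) + 3.78)^2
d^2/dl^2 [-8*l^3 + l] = -48*l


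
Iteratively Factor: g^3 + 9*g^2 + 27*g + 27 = (g + 3)*(g^2 + 6*g + 9) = (g + 3)^2*(g + 3)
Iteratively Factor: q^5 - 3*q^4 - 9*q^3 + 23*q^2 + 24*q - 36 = (q - 1)*(q^4 - 2*q^3 - 11*q^2 + 12*q + 36) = (q - 3)*(q - 1)*(q^3 + q^2 - 8*q - 12) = (q - 3)^2*(q - 1)*(q^2 + 4*q + 4) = (q - 3)^2*(q - 1)*(q + 2)*(q + 2)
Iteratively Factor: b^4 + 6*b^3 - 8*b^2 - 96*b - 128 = (b + 4)*(b^3 + 2*b^2 - 16*b - 32) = (b + 4)^2*(b^2 - 2*b - 8) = (b - 4)*(b + 4)^2*(b + 2)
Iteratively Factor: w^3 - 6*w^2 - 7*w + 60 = (w - 5)*(w^2 - w - 12) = (w - 5)*(w + 3)*(w - 4)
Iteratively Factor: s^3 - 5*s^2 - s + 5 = (s - 5)*(s^2 - 1) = (s - 5)*(s - 1)*(s + 1)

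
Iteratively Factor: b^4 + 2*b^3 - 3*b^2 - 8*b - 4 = (b + 2)*(b^3 - 3*b - 2) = (b + 1)*(b + 2)*(b^2 - b - 2) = (b - 2)*(b + 1)*(b + 2)*(b + 1)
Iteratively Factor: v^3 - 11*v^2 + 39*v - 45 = (v - 3)*(v^2 - 8*v + 15) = (v - 5)*(v - 3)*(v - 3)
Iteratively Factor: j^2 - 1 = (j + 1)*(j - 1)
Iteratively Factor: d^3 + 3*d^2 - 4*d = (d)*(d^2 + 3*d - 4) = d*(d - 1)*(d + 4)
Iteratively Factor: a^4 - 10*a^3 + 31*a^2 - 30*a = (a - 3)*(a^3 - 7*a^2 + 10*a) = a*(a - 3)*(a^2 - 7*a + 10) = a*(a - 5)*(a - 3)*(a - 2)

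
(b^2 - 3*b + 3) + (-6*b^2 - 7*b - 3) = -5*b^2 - 10*b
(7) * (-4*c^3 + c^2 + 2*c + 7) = -28*c^3 + 7*c^2 + 14*c + 49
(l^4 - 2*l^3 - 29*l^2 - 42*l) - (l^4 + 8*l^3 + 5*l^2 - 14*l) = -10*l^3 - 34*l^2 - 28*l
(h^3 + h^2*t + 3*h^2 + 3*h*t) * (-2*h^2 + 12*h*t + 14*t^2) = -2*h^5 + 10*h^4*t - 6*h^4 + 26*h^3*t^2 + 30*h^3*t + 14*h^2*t^3 + 78*h^2*t^2 + 42*h*t^3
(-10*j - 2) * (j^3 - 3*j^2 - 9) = -10*j^4 + 28*j^3 + 6*j^2 + 90*j + 18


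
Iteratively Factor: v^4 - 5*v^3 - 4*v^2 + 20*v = (v)*(v^3 - 5*v^2 - 4*v + 20) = v*(v - 2)*(v^2 - 3*v - 10) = v*(v - 2)*(v + 2)*(v - 5)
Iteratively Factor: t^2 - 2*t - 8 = (t - 4)*(t + 2)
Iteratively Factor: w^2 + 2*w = (w)*(w + 2)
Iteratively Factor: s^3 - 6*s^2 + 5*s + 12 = (s - 4)*(s^2 - 2*s - 3) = (s - 4)*(s + 1)*(s - 3)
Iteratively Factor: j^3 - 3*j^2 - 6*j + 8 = (j + 2)*(j^2 - 5*j + 4) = (j - 1)*(j + 2)*(j - 4)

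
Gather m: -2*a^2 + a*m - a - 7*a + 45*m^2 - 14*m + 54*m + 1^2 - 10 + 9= -2*a^2 - 8*a + 45*m^2 + m*(a + 40)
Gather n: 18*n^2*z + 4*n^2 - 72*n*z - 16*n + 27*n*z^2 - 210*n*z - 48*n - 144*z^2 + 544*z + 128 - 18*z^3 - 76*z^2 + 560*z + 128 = n^2*(18*z + 4) + n*(27*z^2 - 282*z - 64) - 18*z^3 - 220*z^2 + 1104*z + 256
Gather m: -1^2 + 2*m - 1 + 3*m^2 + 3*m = 3*m^2 + 5*m - 2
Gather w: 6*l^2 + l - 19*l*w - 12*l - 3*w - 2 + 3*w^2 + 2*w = 6*l^2 - 11*l + 3*w^2 + w*(-19*l - 1) - 2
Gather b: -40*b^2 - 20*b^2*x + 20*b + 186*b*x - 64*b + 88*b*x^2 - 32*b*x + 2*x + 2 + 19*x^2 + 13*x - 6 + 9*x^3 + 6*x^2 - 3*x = b^2*(-20*x - 40) + b*(88*x^2 + 154*x - 44) + 9*x^3 + 25*x^2 + 12*x - 4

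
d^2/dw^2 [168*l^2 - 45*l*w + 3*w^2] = 6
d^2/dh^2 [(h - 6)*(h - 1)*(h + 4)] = 6*h - 6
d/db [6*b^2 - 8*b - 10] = 12*b - 8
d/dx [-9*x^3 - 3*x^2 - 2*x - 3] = -27*x^2 - 6*x - 2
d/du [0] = 0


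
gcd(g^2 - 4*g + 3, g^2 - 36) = 1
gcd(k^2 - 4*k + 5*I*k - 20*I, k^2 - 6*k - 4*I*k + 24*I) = 1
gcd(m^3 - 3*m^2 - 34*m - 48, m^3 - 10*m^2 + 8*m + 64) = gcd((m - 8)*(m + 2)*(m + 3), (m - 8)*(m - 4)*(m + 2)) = m^2 - 6*m - 16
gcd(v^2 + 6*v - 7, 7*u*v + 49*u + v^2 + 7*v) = v + 7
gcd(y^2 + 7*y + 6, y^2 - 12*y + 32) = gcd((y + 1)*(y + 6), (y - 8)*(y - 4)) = 1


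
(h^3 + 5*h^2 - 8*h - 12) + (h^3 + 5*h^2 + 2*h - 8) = 2*h^3 + 10*h^2 - 6*h - 20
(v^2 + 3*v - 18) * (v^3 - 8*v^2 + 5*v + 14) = v^5 - 5*v^4 - 37*v^3 + 173*v^2 - 48*v - 252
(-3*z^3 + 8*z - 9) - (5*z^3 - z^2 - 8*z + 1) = -8*z^3 + z^2 + 16*z - 10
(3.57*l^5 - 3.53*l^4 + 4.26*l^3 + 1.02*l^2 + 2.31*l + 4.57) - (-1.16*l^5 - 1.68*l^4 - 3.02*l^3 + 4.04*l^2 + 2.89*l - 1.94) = 4.73*l^5 - 1.85*l^4 + 7.28*l^3 - 3.02*l^2 - 0.58*l + 6.51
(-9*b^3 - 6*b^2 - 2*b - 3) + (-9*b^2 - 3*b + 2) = -9*b^3 - 15*b^2 - 5*b - 1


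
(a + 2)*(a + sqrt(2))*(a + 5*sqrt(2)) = a^3 + 2*a^2 + 6*sqrt(2)*a^2 + 10*a + 12*sqrt(2)*a + 20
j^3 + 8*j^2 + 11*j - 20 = (j - 1)*(j + 4)*(j + 5)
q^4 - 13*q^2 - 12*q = q*(q - 4)*(q + 1)*(q + 3)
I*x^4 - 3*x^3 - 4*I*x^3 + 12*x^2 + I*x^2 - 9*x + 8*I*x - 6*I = (x - 3)*(x + I)*(x + 2*I)*(I*x - I)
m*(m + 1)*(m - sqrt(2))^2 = m^4 - 2*sqrt(2)*m^3 + m^3 - 2*sqrt(2)*m^2 + 2*m^2 + 2*m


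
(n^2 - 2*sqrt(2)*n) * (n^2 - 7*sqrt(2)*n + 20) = n^4 - 9*sqrt(2)*n^3 + 48*n^2 - 40*sqrt(2)*n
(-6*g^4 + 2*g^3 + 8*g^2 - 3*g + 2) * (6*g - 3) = -36*g^5 + 30*g^4 + 42*g^3 - 42*g^2 + 21*g - 6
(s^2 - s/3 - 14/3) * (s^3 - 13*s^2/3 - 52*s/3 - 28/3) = s^5 - 14*s^4/3 - 185*s^3/9 + 50*s^2/3 + 84*s + 392/9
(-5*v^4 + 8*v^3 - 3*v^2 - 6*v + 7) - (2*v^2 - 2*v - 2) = -5*v^4 + 8*v^3 - 5*v^2 - 4*v + 9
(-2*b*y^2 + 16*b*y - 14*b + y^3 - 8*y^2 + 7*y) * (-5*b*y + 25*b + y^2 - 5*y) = 10*b^2*y^3 - 130*b^2*y^2 + 470*b^2*y - 350*b^2 - 7*b*y^4 + 91*b*y^3 - 329*b*y^2 + 245*b*y + y^5 - 13*y^4 + 47*y^3 - 35*y^2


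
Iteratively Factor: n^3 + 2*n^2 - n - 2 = (n - 1)*(n^2 + 3*n + 2) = (n - 1)*(n + 2)*(n + 1)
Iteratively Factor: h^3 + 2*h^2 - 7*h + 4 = (h - 1)*(h^2 + 3*h - 4) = (h - 1)*(h + 4)*(h - 1)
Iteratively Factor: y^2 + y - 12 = (y - 3)*(y + 4)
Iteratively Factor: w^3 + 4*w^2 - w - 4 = (w + 1)*(w^2 + 3*w - 4) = (w - 1)*(w + 1)*(w + 4)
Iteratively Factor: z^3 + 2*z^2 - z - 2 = (z + 1)*(z^2 + z - 2) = (z - 1)*(z + 1)*(z + 2)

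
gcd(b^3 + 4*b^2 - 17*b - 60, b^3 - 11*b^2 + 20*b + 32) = b - 4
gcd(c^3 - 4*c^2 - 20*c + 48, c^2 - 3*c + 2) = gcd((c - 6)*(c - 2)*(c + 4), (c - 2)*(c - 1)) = c - 2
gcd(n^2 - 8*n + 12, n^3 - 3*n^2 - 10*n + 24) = n - 2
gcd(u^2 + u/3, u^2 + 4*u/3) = u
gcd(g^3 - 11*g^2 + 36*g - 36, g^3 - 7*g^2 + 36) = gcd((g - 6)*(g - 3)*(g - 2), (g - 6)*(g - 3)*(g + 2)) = g^2 - 9*g + 18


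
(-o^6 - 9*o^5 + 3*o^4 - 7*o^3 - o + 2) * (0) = 0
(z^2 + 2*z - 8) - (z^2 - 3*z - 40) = 5*z + 32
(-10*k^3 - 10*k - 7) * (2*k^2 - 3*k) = -20*k^5 + 30*k^4 - 20*k^3 + 16*k^2 + 21*k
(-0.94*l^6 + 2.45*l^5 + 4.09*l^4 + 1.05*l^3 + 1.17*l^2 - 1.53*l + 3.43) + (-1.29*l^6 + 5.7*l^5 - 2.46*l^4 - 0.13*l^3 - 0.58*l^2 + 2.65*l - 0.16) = -2.23*l^6 + 8.15*l^5 + 1.63*l^4 + 0.92*l^3 + 0.59*l^2 + 1.12*l + 3.27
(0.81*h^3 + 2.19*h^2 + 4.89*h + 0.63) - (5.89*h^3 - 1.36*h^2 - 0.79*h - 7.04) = -5.08*h^3 + 3.55*h^2 + 5.68*h + 7.67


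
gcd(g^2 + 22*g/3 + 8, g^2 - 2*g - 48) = g + 6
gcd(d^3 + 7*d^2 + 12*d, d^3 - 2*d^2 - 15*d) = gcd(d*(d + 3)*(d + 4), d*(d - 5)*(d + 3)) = d^2 + 3*d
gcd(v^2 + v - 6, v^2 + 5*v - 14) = v - 2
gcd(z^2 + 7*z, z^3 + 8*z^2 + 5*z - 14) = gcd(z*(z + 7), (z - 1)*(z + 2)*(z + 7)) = z + 7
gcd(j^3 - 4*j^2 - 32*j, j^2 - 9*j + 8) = j - 8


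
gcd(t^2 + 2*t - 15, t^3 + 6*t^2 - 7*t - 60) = t^2 + 2*t - 15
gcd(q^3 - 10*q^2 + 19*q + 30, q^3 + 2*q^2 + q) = q + 1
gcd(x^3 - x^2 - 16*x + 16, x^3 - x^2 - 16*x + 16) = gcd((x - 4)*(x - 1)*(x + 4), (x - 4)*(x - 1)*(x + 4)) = x^3 - x^2 - 16*x + 16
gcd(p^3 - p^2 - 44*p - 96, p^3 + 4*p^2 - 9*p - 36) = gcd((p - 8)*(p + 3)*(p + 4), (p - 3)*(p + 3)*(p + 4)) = p^2 + 7*p + 12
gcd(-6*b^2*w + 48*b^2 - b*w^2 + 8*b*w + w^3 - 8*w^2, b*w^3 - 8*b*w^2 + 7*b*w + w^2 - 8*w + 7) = 1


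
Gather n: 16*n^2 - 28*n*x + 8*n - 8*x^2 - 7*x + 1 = 16*n^2 + n*(8 - 28*x) - 8*x^2 - 7*x + 1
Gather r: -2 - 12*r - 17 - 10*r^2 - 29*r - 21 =-10*r^2 - 41*r - 40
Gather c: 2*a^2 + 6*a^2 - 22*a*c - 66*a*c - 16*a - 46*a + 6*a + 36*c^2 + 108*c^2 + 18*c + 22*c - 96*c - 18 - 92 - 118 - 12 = 8*a^2 - 56*a + 144*c^2 + c*(-88*a - 56) - 240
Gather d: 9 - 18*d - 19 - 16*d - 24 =-34*d - 34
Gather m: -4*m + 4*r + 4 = -4*m + 4*r + 4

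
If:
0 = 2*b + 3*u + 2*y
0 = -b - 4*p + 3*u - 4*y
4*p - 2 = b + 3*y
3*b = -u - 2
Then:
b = -58/71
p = 57/142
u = 32/71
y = 10/71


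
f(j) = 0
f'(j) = 0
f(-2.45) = 0.00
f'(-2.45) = 0.00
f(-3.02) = 0.00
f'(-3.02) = 0.00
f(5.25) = 0.00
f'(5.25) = 0.00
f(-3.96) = 0.00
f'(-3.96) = 0.00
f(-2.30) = 0.00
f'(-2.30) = 0.00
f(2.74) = 0.00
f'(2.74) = 0.00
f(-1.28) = 0.00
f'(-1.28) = 0.00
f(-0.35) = 0.00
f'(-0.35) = 0.00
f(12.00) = 0.00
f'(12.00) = 0.00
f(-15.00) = 0.00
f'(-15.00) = 0.00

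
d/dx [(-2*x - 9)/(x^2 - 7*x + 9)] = (2*x^2 + 18*x - 81)/(x^4 - 14*x^3 + 67*x^2 - 126*x + 81)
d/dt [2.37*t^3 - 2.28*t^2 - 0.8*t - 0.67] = 7.11*t^2 - 4.56*t - 0.8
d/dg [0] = 0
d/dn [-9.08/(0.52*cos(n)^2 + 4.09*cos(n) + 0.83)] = -(9.4432*cos(n) + 37.1372)*sin(n)/(0.52*cos(n)^2 + 4.09*cos(n) + 0.83)^2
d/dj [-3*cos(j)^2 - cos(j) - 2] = (6*cos(j) + 1)*sin(j)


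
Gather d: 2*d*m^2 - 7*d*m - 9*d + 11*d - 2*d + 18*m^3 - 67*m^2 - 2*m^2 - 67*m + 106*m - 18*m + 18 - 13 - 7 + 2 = d*(2*m^2 - 7*m) + 18*m^3 - 69*m^2 + 21*m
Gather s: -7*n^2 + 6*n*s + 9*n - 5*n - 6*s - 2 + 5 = -7*n^2 + 4*n + s*(6*n - 6) + 3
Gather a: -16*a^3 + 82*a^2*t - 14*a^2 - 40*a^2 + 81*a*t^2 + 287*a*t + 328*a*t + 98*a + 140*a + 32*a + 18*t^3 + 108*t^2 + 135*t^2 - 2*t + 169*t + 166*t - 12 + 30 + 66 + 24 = -16*a^3 + a^2*(82*t - 54) + a*(81*t^2 + 615*t + 270) + 18*t^3 + 243*t^2 + 333*t + 108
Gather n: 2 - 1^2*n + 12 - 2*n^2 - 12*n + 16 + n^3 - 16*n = n^3 - 2*n^2 - 29*n + 30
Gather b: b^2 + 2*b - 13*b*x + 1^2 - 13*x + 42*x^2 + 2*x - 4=b^2 + b*(2 - 13*x) + 42*x^2 - 11*x - 3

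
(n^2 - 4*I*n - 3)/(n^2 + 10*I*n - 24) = (n^2 - 4*I*n - 3)/(n^2 + 10*I*n - 24)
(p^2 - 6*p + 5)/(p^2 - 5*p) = (p - 1)/p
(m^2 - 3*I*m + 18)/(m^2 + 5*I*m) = (m^2 - 3*I*m + 18)/(m*(m + 5*I))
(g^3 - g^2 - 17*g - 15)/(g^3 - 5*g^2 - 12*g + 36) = (g^2 - 4*g - 5)/(g^2 - 8*g + 12)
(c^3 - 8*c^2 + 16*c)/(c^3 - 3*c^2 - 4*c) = (c - 4)/(c + 1)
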